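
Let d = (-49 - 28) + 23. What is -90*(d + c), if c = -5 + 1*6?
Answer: 4770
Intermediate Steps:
c = 1 (c = -5 + 6 = 1)
d = -54 (d = -77 + 23 = -54)
-90*(d + c) = -90*(-54 + 1) = -90*(-53) = 4770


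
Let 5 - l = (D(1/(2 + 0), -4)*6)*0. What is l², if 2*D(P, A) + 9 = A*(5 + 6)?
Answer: 25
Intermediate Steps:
D(P, A) = -9/2 + 11*A/2 (D(P, A) = -9/2 + (A*(5 + 6))/2 = -9/2 + (A*11)/2 = -9/2 + (11*A)/2 = -9/2 + 11*A/2)
l = 5 (l = 5 - (-9/2 + (11/2)*(-4))*6*0 = 5 - (-9/2 - 22)*6*0 = 5 - (-53/2*6)*0 = 5 - (-159)*0 = 5 - 1*0 = 5 + 0 = 5)
l² = 5² = 25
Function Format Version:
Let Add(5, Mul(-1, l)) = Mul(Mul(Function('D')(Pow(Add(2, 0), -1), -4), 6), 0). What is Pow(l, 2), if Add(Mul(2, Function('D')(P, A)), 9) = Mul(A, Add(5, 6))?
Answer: 25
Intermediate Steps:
Function('D')(P, A) = Add(Rational(-9, 2), Mul(Rational(11, 2), A)) (Function('D')(P, A) = Add(Rational(-9, 2), Mul(Rational(1, 2), Mul(A, Add(5, 6)))) = Add(Rational(-9, 2), Mul(Rational(1, 2), Mul(A, 11))) = Add(Rational(-9, 2), Mul(Rational(1, 2), Mul(11, A))) = Add(Rational(-9, 2), Mul(Rational(11, 2), A)))
l = 5 (l = Add(5, Mul(-1, Mul(Mul(Add(Rational(-9, 2), Mul(Rational(11, 2), -4)), 6), 0))) = Add(5, Mul(-1, Mul(Mul(Add(Rational(-9, 2), -22), 6), 0))) = Add(5, Mul(-1, Mul(Mul(Rational(-53, 2), 6), 0))) = Add(5, Mul(-1, Mul(-159, 0))) = Add(5, Mul(-1, 0)) = Add(5, 0) = 5)
Pow(l, 2) = Pow(5, 2) = 25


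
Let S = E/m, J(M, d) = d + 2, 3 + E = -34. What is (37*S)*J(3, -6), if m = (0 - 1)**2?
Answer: 5476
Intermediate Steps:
E = -37 (E = -3 - 34 = -37)
m = 1 (m = (-1)**2 = 1)
J(M, d) = 2 + d
S = -37 (S = -37/1 = -37*1 = -37)
(37*S)*J(3, -6) = (37*(-37))*(2 - 6) = -1369*(-4) = 5476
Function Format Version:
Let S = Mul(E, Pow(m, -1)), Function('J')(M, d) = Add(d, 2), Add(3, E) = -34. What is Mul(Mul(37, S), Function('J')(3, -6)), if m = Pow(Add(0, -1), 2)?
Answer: 5476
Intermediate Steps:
E = -37 (E = Add(-3, -34) = -37)
m = 1 (m = Pow(-1, 2) = 1)
Function('J')(M, d) = Add(2, d)
S = -37 (S = Mul(-37, Pow(1, -1)) = Mul(-37, 1) = -37)
Mul(Mul(37, S), Function('J')(3, -6)) = Mul(Mul(37, -37), Add(2, -6)) = Mul(-1369, -4) = 5476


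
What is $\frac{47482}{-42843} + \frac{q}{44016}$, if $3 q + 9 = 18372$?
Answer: $- \frac{609241903}{628592496} \approx -0.96922$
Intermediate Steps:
$q = 6121$ ($q = -3 + \frac{1}{3} \cdot 18372 = -3 + 6124 = 6121$)
$\frac{47482}{-42843} + \frac{q}{44016} = \frac{47482}{-42843} + \frac{6121}{44016} = 47482 \left(- \frac{1}{42843}\right) + 6121 \cdot \frac{1}{44016} = - \frac{47482}{42843} + \frac{6121}{44016} = - \frac{609241903}{628592496}$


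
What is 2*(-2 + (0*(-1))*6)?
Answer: -4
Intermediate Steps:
2*(-2 + (0*(-1))*6) = 2*(-2 + 0*6) = 2*(-2 + 0) = 2*(-2) = -4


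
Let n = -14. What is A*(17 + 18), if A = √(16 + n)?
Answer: 35*√2 ≈ 49.497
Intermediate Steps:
A = √2 (A = √(16 - 14) = √2 ≈ 1.4142)
A*(17 + 18) = √2*(17 + 18) = √2*35 = 35*√2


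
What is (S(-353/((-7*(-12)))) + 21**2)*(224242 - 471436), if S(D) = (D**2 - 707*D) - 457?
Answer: -288058972241/392 ≈ -7.3484e+8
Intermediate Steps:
S(D) = -457 + D**2 - 707*D
(S(-353/((-7*(-12)))) + 21**2)*(224242 - 471436) = ((-457 + (-353/((-7*(-12))))**2 - (-249571)/((-7*(-12)))) + 21**2)*(224242 - 471436) = ((-457 + (-353/84)**2 - (-249571)/84) + 441)*(-247194) = ((-457 + (-353*1/84)**2 - (-249571)/84) + 441)*(-247194) = ((-457 + (-353/84)**2 - 707*(-353/84)) + 441)*(-247194) = ((-457 + 124609/7056 + 35653/12) + 441)*(-247194) = (17863981/7056 + 441)*(-247194) = (20975677/7056)*(-247194) = -288058972241/392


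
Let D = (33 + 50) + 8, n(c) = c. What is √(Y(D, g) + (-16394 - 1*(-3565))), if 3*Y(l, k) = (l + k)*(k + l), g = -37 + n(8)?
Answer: 7*I*√2121/3 ≈ 107.46*I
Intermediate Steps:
D = 91 (D = 83 + 8 = 91)
g = -29 (g = -37 + 8 = -29)
Y(l, k) = (k + l)²/3 (Y(l, k) = ((l + k)*(k + l))/3 = ((k + l)*(k + l))/3 = (k + l)²/3)
√(Y(D, g) + (-16394 - 1*(-3565))) = √((-29 + 91)²/3 + (-16394 - 1*(-3565))) = √((⅓)*62² + (-16394 + 3565)) = √((⅓)*3844 - 12829) = √(3844/3 - 12829) = √(-34643/3) = 7*I*√2121/3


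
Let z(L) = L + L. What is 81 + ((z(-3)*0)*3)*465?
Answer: 81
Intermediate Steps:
z(L) = 2*L
81 + ((z(-3)*0)*3)*465 = 81 + (((2*(-3))*0)*3)*465 = 81 + (-6*0*3)*465 = 81 + (0*3)*465 = 81 + 0*465 = 81 + 0 = 81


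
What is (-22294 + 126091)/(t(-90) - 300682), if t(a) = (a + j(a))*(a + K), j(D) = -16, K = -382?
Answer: -11533/27850 ≈ -0.41411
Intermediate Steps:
t(a) = (-382 + a)*(-16 + a) (t(a) = (a - 16)*(a - 382) = (-16 + a)*(-382 + a) = (-382 + a)*(-16 + a))
(-22294 + 126091)/(t(-90) - 300682) = (-22294 + 126091)/((6112 + (-90)**2 - 398*(-90)) - 300682) = 103797/((6112 + 8100 + 35820) - 300682) = 103797/(50032 - 300682) = 103797/(-250650) = 103797*(-1/250650) = -11533/27850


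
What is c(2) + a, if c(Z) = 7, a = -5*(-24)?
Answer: 127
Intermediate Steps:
a = 120
c(2) + a = 7 + 120 = 127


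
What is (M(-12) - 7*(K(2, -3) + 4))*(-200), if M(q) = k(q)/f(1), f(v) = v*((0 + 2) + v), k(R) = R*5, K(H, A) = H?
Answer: 12400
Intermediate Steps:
k(R) = 5*R
f(v) = v*(2 + v)
M(q) = 5*q/3 (M(q) = (5*q)/((1*(2 + 1))) = (5*q)/((1*3)) = (5*q)/3 = (5*q)*(⅓) = 5*q/3)
(M(-12) - 7*(K(2, -3) + 4))*(-200) = ((5/3)*(-12) - 7*(2 + 4))*(-200) = (-20 - 7*6)*(-200) = (-20 - 42)*(-200) = -62*(-200) = 12400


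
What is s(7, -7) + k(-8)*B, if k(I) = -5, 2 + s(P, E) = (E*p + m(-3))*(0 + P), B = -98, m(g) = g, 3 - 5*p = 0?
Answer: 2188/5 ≈ 437.60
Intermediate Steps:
p = 3/5 (p = 3/5 - 1/5*0 = 3/5 + 0 = 3/5 ≈ 0.60000)
s(P, E) = -2 + P*(-3 + 3*E/5) (s(P, E) = -2 + (E*(3/5) - 3)*(0 + P) = -2 + (3*E/5 - 3)*P = -2 + (-3 + 3*E/5)*P = -2 + P*(-3 + 3*E/5))
s(7, -7) + k(-8)*B = (-2 - 3*7 + (3/5)*(-7)*7) - 5*(-98) = (-2 - 21 - 147/5) + 490 = -262/5 + 490 = 2188/5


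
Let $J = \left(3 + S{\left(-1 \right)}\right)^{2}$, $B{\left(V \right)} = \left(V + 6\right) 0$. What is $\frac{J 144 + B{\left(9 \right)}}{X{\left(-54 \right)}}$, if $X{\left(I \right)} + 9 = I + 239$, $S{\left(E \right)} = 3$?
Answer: $\frac{324}{11} \approx 29.455$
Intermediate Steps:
$B{\left(V \right)} = 0$ ($B{\left(V \right)} = \left(6 + V\right) 0 = 0$)
$X{\left(I \right)} = 230 + I$ ($X{\left(I \right)} = -9 + \left(I + 239\right) = -9 + \left(239 + I\right) = 230 + I$)
$J = 36$ ($J = \left(3 + 3\right)^{2} = 6^{2} = 36$)
$\frac{J 144 + B{\left(9 \right)}}{X{\left(-54 \right)}} = \frac{36 \cdot 144 + 0}{230 - 54} = \frac{5184 + 0}{176} = 5184 \cdot \frac{1}{176} = \frac{324}{11}$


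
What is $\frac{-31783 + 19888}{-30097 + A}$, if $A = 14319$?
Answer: $\frac{11895}{15778} \approx 0.7539$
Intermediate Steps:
$\frac{-31783 + 19888}{-30097 + A} = \frac{-31783 + 19888}{-30097 + 14319} = - \frac{11895}{-15778} = \left(-11895\right) \left(- \frac{1}{15778}\right) = \frac{11895}{15778}$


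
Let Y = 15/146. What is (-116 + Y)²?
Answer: 286320241/21316 ≈ 13432.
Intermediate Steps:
Y = 15/146 (Y = 15*(1/146) = 15/146 ≈ 0.10274)
(-116 + Y)² = (-116 + 15/146)² = (-16921/146)² = 286320241/21316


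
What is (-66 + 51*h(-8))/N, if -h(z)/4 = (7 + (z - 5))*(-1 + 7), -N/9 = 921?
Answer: -2426/2763 ≈ -0.87803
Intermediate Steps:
N = -8289 (N = -9*921 = -8289)
h(z) = -48 - 24*z (h(z) = -4*(7 + (z - 5))*(-1 + 7) = -4*(7 + (-5 + z))*6 = -4*(2 + z)*6 = -4*(12 + 6*z) = -48 - 24*z)
(-66 + 51*h(-8))/N = (-66 + 51*(-48 - 24*(-8)))/(-8289) = (-66 + 51*(-48 + 192))*(-1/8289) = (-66 + 51*144)*(-1/8289) = (-66 + 7344)*(-1/8289) = 7278*(-1/8289) = -2426/2763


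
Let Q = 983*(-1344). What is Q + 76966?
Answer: -1244186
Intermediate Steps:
Q = -1321152
Q + 76966 = -1321152 + 76966 = -1244186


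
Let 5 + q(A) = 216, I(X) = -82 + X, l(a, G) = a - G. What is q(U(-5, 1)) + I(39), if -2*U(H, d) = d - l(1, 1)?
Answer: 168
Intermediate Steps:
U(H, d) = -d/2 (U(H, d) = -(d - (1 - 1*1))/2 = -(d - (1 - 1))/2 = -(d - 1*0)/2 = -(d + 0)/2 = -d/2)
q(A) = 211 (q(A) = -5 + 216 = 211)
q(U(-5, 1)) + I(39) = 211 + (-82 + 39) = 211 - 43 = 168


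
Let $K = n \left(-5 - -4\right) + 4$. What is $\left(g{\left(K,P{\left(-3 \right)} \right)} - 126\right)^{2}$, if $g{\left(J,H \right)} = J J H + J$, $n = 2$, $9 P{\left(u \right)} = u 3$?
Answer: $16384$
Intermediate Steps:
$P{\left(u \right)} = \frac{u}{3}$ ($P{\left(u \right)} = \frac{u 3}{9} = \frac{3 u}{9} = \frac{u}{3}$)
$K = 2$ ($K = 2 \left(-5 - -4\right) + 4 = 2 \left(-5 + 4\right) + 4 = 2 \left(-1\right) + 4 = -2 + 4 = 2$)
$g{\left(J,H \right)} = J + H J^{2}$ ($g{\left(J,H \right)} = J^{2} H + J = H J^{2} + J = J + H J^{2}$)
$\left(g{\left(K,P{\left(-3 \right)} \right)} - 126\right)^{2} = \left(2 \left(1 + \frac{1}{3} \left(-3\right) 2\right) - 126\right)^{2} = \left(2 \left(1 - 2\right) - 126\right)^{2} = \left(2 \left(-1\right) - 126\right)^{2} = \left(-2 - 126\right)^{2} = \left(-128\right)^{2} = 16384$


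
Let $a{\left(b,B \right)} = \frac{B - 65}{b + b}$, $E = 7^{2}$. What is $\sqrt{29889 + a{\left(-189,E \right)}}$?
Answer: $\frac{\sqrt{118629609}}{63} \approx 172.88$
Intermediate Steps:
$E = 49$
$a{\left(b,B \right)} = \frac{-65 + B}{2 b}$
$\sqrt{29889 + a{\left(-189,E \right)}} = \sqrt{29889 + \frac{-65 + 49}{2 \left(-189\right)}} = \sqrt{29889 + \frac{1}{2} \left(- \frac{1}{189}\right) \left(-16\right)} = \sqrt{29889 + \frac{8}{189}} = \sqrt{\frac{5649029}{189}} = \frac{\sqrt{118629609}}{63}$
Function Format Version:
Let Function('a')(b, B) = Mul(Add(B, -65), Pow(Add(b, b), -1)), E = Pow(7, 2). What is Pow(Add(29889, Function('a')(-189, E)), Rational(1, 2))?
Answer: Mul(Rational(1, 63), Pow(118629609, Rational(1, 2))) ≈ 172.88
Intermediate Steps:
E = 49
Function('a')(b, B) = Mul(Rational(1, 2), Pow(b, -1), Add(-65, B)) (Function('a')(b, B) = Mul(Add(-65, B), Pow(Mul(2, b), -1)) = Mul(Add(-65, B), Mul(Rational(1, 2), Pow(b, -1))) = Mul(Rational(1, 2), Pow(b, -1), Add(-65, B)))
Pow(Add(29889, Function('a')(-189, E)), Rational(1, 2)) = Pow(Add(29889, Mul(Rational(1, 2), Pow(-189, -1), Add(-65, 49))), Rational(1, 2)) = Pow(Add(29889, Mul(Rational(1, 2), Rational(-1, 189), -16)), Rational(1, 2)) = Pow(Add(29889, Rational(8, 189)), Rational(1, 2)) = Pow(Rational(5649029, 189), Rational(1, 2)) = Mul(Rational(1, 63), Pow(118629609, Rational(1, 2)))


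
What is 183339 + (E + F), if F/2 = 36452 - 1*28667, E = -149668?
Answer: 49241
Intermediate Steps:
F = 15570 (F = 2*(36452 - 1*28667) = 2*(36452 - 28667) = 2*7785 = 15570)
183339 + (E + F) = 183339 + (-149668 + 15570) = 183339 - 134098 = 49241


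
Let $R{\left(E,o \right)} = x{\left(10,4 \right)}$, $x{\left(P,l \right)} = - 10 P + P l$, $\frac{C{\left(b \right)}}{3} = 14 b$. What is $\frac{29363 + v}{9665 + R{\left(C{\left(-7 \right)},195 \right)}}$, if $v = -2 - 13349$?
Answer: $\frac{16012}{9605} \approx 1.667$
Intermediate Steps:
$C{\left(b \right)} = 42 b$ ($C{\left(b \right)} = 3 \cdot 14 b = 42 b$)
$R{\left(E,o \right)} = -60$ ($R{\left(E,o \right)} = 10 \left(-10 + 4\right) = 10 \left(-6\right) = -60$)
$v = -13351$ ($v = -2 - 13349 = -13351$)
$\frac{29363 + v}{9665 + R{\left(C{\left(-7 \right)},195 \right)}} = \frac{29363 - 13351}{9665 - 60} = \frac{16012}{9605}$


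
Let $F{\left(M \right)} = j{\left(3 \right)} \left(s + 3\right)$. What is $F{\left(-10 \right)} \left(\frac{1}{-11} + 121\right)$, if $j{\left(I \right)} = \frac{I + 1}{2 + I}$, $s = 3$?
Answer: $\frac{6384}{11} \approx 580.36$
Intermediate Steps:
$j{\left(I \right)} = \frac{1 + I}{2 + I}$
$F{\left(M \right)} = \frac{24}{5}$ ($F{\left(M \right)} = \frac{1 + 3}{2 + 3} \left(3 + 3\right) = \frac{1}{5} \cdot 4 \cdot 6 = \frac{4}{5} \cdot 6 = \frac{24}{5}$)
$F{\left(-10 \right)} \left(\frac{1}{-11} + 121\right) = \frac{24 \left(\frac{1}{-11} + 121\right)}{5} = \frac{24 \left(- \frac{1}{11} + 121\right)}{5} = \frac{24}{5} \cdot \frac{1330}{11} = \frac{6384}{11}$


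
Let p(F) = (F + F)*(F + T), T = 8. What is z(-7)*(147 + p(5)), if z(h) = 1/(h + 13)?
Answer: 277/6 ≈ 46.167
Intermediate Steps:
p(F) = 2*F*(8 + F) (p(F) = (F + F)*(F + 8) = (2*F)*(8 + F) = 2*F*(8 + F))
z(h) = 1/(13 + h)
z(-7)*(147 + p(5)) = (147 + 2*5*(8 + 5))/(13 - 7) = (147 + 2*5*13)/6 = (147 + 130)/6 = (⅙)*277 = 277/6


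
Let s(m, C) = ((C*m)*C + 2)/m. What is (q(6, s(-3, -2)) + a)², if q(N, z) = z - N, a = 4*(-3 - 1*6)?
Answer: 13456/9 ≈ 1495.1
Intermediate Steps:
a = -36 (a = 4*(-3 - 6) = 4*(-9) = -36)
s(m, C) = (2 + m*C²)/m (s(m, C) = (m*C² + 2)/m = (2 + m*C²)/m)
(q(6, s(-3, -2)) + a)² = ((((-2)² + 2/(-3)) - 1*6) - 36)² = (((4 + 2*(-⅓)) - 6) - 36)² = (((4 - ⅔) - 6) - 36)² = ((10/3 - 6) - 36)² = (-8/3 - 36)² = (-116/3)² = 13456/9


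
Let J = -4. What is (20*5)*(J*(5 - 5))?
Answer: 0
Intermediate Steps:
(20*5)*(J*(5 - 5)) = (20*5)*(-4*(5 - 5)) = 100*(-4*0) = 100*0 = 0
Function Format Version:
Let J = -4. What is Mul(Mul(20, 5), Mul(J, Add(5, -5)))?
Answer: 0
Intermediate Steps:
Mul(Mul(20, 5), Mul(J, Add(5, -5))) = Mul(Mul(20, 5), Mul(-4, Add(5, -5))) = Mul(100, Mul(-4, 0)) = Mul(100, 0) = 0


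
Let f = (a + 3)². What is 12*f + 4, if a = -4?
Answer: 16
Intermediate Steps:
f = 1 (f = (-4 + 3)² = (-1)² = 1)
12*f + 4 = 12*1 + 4 = 12 + 4 = 16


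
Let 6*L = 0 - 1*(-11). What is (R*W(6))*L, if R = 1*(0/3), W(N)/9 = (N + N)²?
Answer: 0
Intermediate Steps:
W(N) = 36*N² (W(N) = 9*(N + N)² = 9*(2*N)² = 9*(4*N²) = 36*N²)
L = 11/6 (L = (0 - 1*(-11))/6 = (0 + 11)/6 = (⅙)*11 = 11/6 ≈ 1.8333)
R = 0 (R = 1*(0*(⅓)) = 1*0 = 0)
(R*W(6))*L = (0*(36*6²))*(11/6) = (0*(36*36))*(11/6) = (0*1296)*(11/6) = 0*(11/6) = 0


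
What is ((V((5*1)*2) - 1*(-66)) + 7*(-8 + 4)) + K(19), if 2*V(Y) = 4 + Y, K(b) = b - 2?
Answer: 62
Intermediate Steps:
K(b) = -2 + b
V(Y) = 2 + Y/2 (V(Y) = (4 + Y)/2 = 2 + Y/2)
((V((5*1)*2) - 1*(-66)) + 7*(-8 + 4)) + K(19) = (((2 + ((5*1)*2)/2) - 1*(-66)) + 7*(-8 + 4)) + (-2 + 19) = (((2 + (5*2)/2) + 66) + 7*(-4)) + 17 = (((2 + (½)*10) + 66) - 28) + 17 = (((2 + 5) + 66) - 28) + 17 = ((7 + 66) - 28) + 17 = (73 - 28) + 17 = 45 + 17 = 62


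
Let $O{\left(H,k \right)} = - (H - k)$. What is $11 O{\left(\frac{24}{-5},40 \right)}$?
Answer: $\frac{2464}{5} \approx 492.8$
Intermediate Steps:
$O{\left(H,k \right)} = k - H$
$11 O{\left(\frac{24}{-5},40 \right)} = 11 \left(40 - \frac{24}{-5}\right) = 11 \left(40 - 24 \left(- \frac{1}{5}\right)\right) = 11 \left(40 - - \frac{24}{5}\right) = 11 \left(40 + \frac{24}{5}\right) = 11 \cdot \frac{224}{5} = \frac{2464}{5}$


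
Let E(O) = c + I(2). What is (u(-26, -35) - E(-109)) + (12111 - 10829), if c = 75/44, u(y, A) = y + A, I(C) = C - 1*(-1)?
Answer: 53517/44 ≈ 1216.3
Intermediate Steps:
I(C) = 1 + C (I(C) = C + 1 = 1 + C)
u(y, A) = A + y
c = 75/44 (c = 75*(1/44) = 75/44 ≈ 1.7045)
E(O) = 207/44 (E(O) = 75/44 + (1 + 2) = 75/44 + 3 = 207/44)
(u(-26, -35) - E(-109)) + (12111 - 10829) = ((-35 - 26) - 1*207/44) + (12111 - 10829) = (-61 - 207/44) + 1282 = -2891/44 + 1282 = 53517/44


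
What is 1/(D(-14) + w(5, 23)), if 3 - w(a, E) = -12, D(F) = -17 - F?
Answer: 1/12 ≈ 0.083333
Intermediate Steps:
w(a, E) = 15 (w(a, E) = 3 - 1*(-12) = 3 + 12 = 15)
1/(D(-14) + w(5, 23)) = 1/((-17 - 1*(-14)) + 15) = 1/((-17 + 14) + 15) = 1/(-3 + 15) = 1/12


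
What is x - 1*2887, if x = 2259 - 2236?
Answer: -2864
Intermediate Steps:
x = 23
x - 1*2887 = 23 - 1*2887 = 23 - 2887 = -2864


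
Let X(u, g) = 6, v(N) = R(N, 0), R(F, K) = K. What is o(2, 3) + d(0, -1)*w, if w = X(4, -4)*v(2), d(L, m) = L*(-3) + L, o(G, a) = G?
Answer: 2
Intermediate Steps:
v(N) = 0
d(L, m) = -2*L (d(L, m) = -3*L + L = -2*L)
w = 0 (w = 6*0 = 0)
o(2, 3) + d(0, -1)*w = 2 - 2*0*0 = 2 + 0*0 = 2 + 0 = 2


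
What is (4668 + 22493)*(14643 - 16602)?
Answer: -53208399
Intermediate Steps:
(4668 + 22493)*(14643 - 16602) = 27161*(-1959) = -53208399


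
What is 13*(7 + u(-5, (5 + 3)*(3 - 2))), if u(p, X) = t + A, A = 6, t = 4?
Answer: 221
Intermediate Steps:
u(p, X) = 10 (u(p, X) = 4 + 6 = 10)
13*(7 + u(-5, (5 + 3)*(3 - 2))) = 13*(7 + 10) = 13*17 = 221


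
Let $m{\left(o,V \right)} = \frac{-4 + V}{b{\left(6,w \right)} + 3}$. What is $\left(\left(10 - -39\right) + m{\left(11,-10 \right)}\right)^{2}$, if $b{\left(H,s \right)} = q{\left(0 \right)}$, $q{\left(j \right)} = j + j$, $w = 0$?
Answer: $\frac{17689}{9} \approx 1965.4$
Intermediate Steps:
$q{\left(j \right)} = 2 j$
$b{\left(H,s \right)} = 0$ ($b{\left(H,s \right)} = 2 \cdot 0 = 0$)
$m{\left(o,V \right)} = - \frac{4}{3} + \frac{V}{3}$ ($m{\left(o,V \right)} = \frac{-4 + V}{0 + 3} = \frac{-4 + V}{3} = \left(-4 + V\right) \frac{1}{3} = - \frac{4}{3} + \frac{V}{3}$)
$\left(\left(10 - -39\right) + m{\left(11,-10 \right)}\right)^{2} = \left(\left(10 - -39\right) + \left(- \frac{4}{3} + \frac{1}{3} \left(-10\right)\right)\right)^{2} = \left(\left(10 + 39\right) - \frac{14}{3}\right)^{2} = \left(49 - \frac{14}{3}\right)^{2} = \left(\frac{133}{3}\right)^{2} = \frac{17689}{9}$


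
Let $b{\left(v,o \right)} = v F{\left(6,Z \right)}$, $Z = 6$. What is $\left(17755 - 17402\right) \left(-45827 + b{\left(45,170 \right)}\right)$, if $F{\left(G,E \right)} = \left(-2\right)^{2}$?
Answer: $-16113391$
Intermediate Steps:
$F{\left(G,E \right)} = 4$
$b{\left(v,o \right)} = 4 v$ ($b{\left(v,o \right)} = v 4 = 4 v$)
$\left(17755 - 17402\right) \left(-45827 + b{\left(45,170 \right)}\right) = \left(17755 - 17402\right) \left(-45827 + 4 \cdot 45\right) = 353 \left(-45827 + 180\right) = 353 \left(-45647\right) = -16113391$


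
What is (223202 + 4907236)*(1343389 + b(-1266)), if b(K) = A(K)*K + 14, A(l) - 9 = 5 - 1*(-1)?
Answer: 6794818782894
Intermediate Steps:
A(l) = 15 (A(l) = 9 + (5 - 1*(-1)) = 9 + (5 + 1) = 9 + 6 = 15)
b(K) = 14 + 15*K (b(K) = 15*K + 14 = 14 + 15*K)
(223202 + 4907236)*(1343389 + b(-1266)) = (223202 + 4907236)*(1343389 + (14 + 15*(-1266))) = 5130438*(1343389 + (14 - 18990)) = 5130438*(1343389 - 18976) = 5130438*1324413 = 6794818782894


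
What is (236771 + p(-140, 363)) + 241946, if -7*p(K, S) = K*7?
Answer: 478857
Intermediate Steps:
p(K, S) = -K (p(K, S) = -K*7/7 = -K)
(236771 + p(-140, 363)) + 241946 = (236771 - 1*(-140)) + 241946 = (236771 + 140) + 241946 = 236911 + 241946 = 478857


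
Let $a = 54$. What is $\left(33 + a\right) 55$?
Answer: $4785$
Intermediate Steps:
$\left(33 + a\right) 55 = \left(33 + 54\right) 55 = 87 \cdot 55 = 4785$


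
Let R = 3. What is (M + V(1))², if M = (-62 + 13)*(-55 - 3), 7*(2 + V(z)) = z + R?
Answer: 395373456/49 ≈ 8.0688e+6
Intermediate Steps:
V(z) = -11/7 + z/7 (V(z) = -2 + (z + 3)/7 = -2 + (3 + z)/7 = -2 + (3/7 + z/7) = -11/7 + z/7)
M = 2842 (M = -49*(-58) = 2842)
(M + V(1))² = (2842 + (-11/7 + (⅐)*1))² = (2842 + (-11/7 + ⅐))² = (2842 - 10/7)² = (19884/7)² = 395373456/49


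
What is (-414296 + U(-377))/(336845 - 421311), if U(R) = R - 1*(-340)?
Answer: 414333/84466 ≈ 4.9053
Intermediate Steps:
U(R) = 340 + R (U(R) = R + 340 = 340 + R)
(-414296 + U(-377))/(336845 - 421311) = (-414296 + (340 - 377))/(336845 - 421311) = (-414296 - 37)/(-84466) = -414333*(-1/84466) = 414333/84466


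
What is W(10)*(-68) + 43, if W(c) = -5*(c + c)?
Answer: 6843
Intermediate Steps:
W(c) = -10*c
W(10)*(-68) + 43 = -10*10*(-68) + 43 = -100*(-68) + 43 = 6800 + 43 = 6843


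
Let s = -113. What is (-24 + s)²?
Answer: 18769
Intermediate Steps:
(-24 + s)² = (-24 - 113)² = (-137)² = 18769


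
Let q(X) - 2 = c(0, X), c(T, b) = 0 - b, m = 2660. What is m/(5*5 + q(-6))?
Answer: 2660/33 ≈ 80.606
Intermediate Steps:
c(T, b) = -b
q(X) = 2 - X
m/(5*5 + q(-6)) = 2660/(5*5 + (2 - 1*(-6))) = 2660/(25 + (2 + 6)) = 2660/(25 + 8) = 2660/33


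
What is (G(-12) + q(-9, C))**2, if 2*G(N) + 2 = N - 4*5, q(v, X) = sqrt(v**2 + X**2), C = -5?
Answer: (17 - sqrt(106))**2 ≈ 44.949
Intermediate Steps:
q(v, X) = sqrt(X**2 + v**2)
G(N) = -11 + N/2 (G(N) = -1 + (N - 4*5)/2 = -1 + (N - 20)/2 = -1 + (-20 + N)/2 = -1 + (-10 + N/2) = -11 + N/2)
(G(-12) + q(-9, C))**2 = ((-11 + (1/2)*(-12)) + sqrt((-5)**2 + (-9)**2))**2 = ((-11 - 6) + sqrt(25 + 81))**2 = (-17 + sqrt(106))**2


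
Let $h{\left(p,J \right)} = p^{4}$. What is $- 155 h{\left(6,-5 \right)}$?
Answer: $-200880$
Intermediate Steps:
$- 155 h{\left(6,-5 \right)} = - 155 \cdot 6^{4} = \left(-155\right) 1296 = -200880$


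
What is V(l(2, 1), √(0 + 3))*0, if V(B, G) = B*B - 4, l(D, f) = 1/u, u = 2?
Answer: 0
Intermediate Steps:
l(D, f) = ½ (l(D, f) = 1/2 = 1*(½) = ½)
V(B, G) = -4 + B² (V(B, G) = B² - 4 = -4 + B²)
V(l(2, 1), √(0 + 3))*0 = (-4 + (½)²)*0 = (-4 + ¼)*0 = -15/4*0 = 0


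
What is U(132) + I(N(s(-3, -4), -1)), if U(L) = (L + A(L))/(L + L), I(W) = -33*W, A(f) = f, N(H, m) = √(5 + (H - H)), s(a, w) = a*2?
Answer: 1 - 33*√5 ≈ -72.790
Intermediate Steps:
s(a, w) = 2*a
N(H, m) = √5 (N(H, m) = √(5 + 0) = √5)
U(L) = 1 (U(L) = (L + L)/(L + L) = (2*L)/((2*L)) = (2*L)*(1/(2*L)) = 1)
U(132) + I(N(s(-3, -4), -1)) = 1 - 33*√5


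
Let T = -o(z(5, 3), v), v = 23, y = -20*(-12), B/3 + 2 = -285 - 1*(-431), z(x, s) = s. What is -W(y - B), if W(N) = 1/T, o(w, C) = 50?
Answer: 1/50 ≈ 0.020000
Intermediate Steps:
B = 432 (B = -6 + 3*(-285 - 1*(-431)) = -6 + 3*(-285 + 431) = -6 + 3*146 = -6 + 438 = 432)
y = 240
T = -50 (T = -1*50 = -50)
W(N) = -1/50 (W(N) = 1/(-50) = -1/50)
-W(y - B) = -1*(-1/50) = 1/50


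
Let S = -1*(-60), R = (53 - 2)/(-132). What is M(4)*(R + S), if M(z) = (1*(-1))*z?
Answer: -2623/11 ≈ -238.45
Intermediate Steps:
R = -17/44 (R = 51*(-1/132) = -17/44 ≈ -0.38636)
M(z) = -z
S = 60
M(4)*(R + S) = (-1*4)*(-17/44 + 60) = -4*2623/44 = -2623/11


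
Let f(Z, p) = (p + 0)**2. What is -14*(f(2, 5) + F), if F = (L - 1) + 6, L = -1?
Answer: -406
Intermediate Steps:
f(Z, p) = p**2
F = 4 (F = (-1 - 1) + 6 = -2 + 6 = 4)
-14*(f(2, 5) + F) = -14*(5**2 + 4) = -14*(25 + 4) = -14*29 = -406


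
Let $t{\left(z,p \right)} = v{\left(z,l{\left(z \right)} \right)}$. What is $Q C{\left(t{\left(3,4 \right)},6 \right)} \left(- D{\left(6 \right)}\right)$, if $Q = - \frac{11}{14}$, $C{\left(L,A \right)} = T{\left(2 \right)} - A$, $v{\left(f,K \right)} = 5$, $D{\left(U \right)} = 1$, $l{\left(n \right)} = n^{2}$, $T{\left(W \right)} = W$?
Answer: $- \frac{22}{7} \approx -3.1429$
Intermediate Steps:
$t{\left(z,p \right)} = 5$
$C{\left(L,A \right)} = 2 - A$
$Q = - \frac{11}{14}$ ($Q = \left(-11\right) \frac{1}{14} = - \frac{11}{14} \approx -0.78571$)
$Q C{\left(t{\left(3,4 \right)},6 \right)} \left(- D{\left(6 \right)}\right) = - \frac{11 \left(2 - 6\right)}{14} \left(\left(-1\right) 1\right) = - \frac{11 \left(2 - 6\right)}{14} \left(-1\right) = \left(- \frac{11}{14}\right) \left(-4\right) \left(-1\right) = \frac{22}{7} \left(-1\right) = - \frac{22}{7}$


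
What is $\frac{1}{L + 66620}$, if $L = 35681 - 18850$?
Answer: $\frac{1}{83451} \approx 1.1983 \cdot 10^{-5}$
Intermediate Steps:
$L = 16831$
$\frac{1}{L + 66620} = \frac{1}{16831 + 66620} = \frac{1}{83451}$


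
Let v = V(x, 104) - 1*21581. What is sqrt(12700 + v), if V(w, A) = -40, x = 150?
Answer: I*sqrt(8921) ≈ 94.451*I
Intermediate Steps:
v = -21621 (v = -40 - 1*21581 = -40 - 21581 = -21621)
sqrt(12700 + v) = sqrt(12700 - 21621) = sqrt(-8921) = I*sqrt(8921)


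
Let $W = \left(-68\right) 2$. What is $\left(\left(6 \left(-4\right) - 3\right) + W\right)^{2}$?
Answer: $26569$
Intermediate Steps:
$W = -136$
$\left(\left(6 \left(-4\right) - 3\right) + W\right)^{2} = \left(\left(6 \left(-4\right) - 3\right) - 136\right)^{2} = \left(\left(-24 - 3\right) - 136\right)^{2} = \left(-27 - 136\right)^{2} = \left(-163\right)^{2} = 26569$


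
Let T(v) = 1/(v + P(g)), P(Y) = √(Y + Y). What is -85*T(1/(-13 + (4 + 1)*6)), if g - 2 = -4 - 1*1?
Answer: 1445*I/(-I + 17*√6) ≈ -0.83285 + 34.681*I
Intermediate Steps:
g = -3 (g = 2 + (-4 - 1*1) = 2 + (-4 - 1) = 2 - 5 = -3)
P(Y) = √2*√Y (P(Y) = √(2*Y) = √2*√Y)
T(v) = 1/(v + I*√6) (T(v) = 1/(v + √2*√(-3)) = 1/(v + √2*(I*√3)) = 1/(v + I*√6))
-85*T(1/(-13 + (4 + 1)*6)) = -85/(1/(-13 + (4 + 1)*6) + I*√6) = -85/(1/(-13 + 5*6) + I*√6) = -85/(1/(-13 + 30) + I*√6) = -85/(1/17 + I*√6)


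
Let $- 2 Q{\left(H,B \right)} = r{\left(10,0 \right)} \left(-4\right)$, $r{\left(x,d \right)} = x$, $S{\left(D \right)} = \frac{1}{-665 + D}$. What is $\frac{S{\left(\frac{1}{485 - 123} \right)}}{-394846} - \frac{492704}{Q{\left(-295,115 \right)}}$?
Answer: $- \frac{5853993765820687}{237627206835} \approx -24635.0$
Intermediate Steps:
$Q{\left(H,B \right)} = 20$ ($Q{\left(H,B \right)} = - \frac{10 \left(-4\right)}{2} = \left(- \frac{1}{2}\right) \left(-40\right) = 20$)
$\frac{S{\left(\frac{1}{485 - 123} \right)}}{-394846} - \frac{492704}{Q{\left(-295,115 \right)}} = \frac{1}{\left(-665 + \frac{1}{485 - 123}\right) \left(-394846\right)} - \frac{492704}{20} = \frac{1}{-665 + \frac{1}{362}} \left(- \frac{1}{394846}\right) - \frac{123176}{5} = \frac{1}{- \frac{240729}{362}} \left(- \frac{1}{394846}\right) - \frac{123176}{5} = \left(- \frac{362}{240729}\right) \left(- \frac{1}{394846}\right) - \frac{123176}{5} = \frac{181}{47525441367} - \frac{123176}{5} = - \frac{5853993765820687}{237627206835}$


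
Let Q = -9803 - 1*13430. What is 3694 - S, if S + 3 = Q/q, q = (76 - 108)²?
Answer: 3808961/1024 ≈ 3719.7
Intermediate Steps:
Q = -23233 (Q = -9803 - 13430 = -23233)
q = 1024 (q = (-32)² = 1024)
S = -26305/1024 (S = -3 - 23233/1024 = -26305/1024 ≈ -25.688)
3694 - S = 3694 - 1*(-26305/1024) = 3694 + 26305/1024 = 3808961/1024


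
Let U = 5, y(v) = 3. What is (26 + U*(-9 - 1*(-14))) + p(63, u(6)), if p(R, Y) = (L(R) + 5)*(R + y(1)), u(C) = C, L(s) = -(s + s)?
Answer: -7935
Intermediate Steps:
L(s) = -2*s
p(R, Y) = (3 + R)*(5 - 2*R) (p(R, Y) = (-2*R + 5)*(R + 3) = (5 - 2*R)*(3 + R) = (3 + R)*(5 - 2*R))
(26 + U*(-9 - 1*(-14))) + p(63, u(6)) = (26 + 5*(-9 - 1*(-14))) + (15 - 1*63 - 2*63²) = (26 + 5*(-9 + 14)) + (15 - 63 - 2*3969) = (26 + 5*5) + (15 - 63 - 7938) = (26 + 25) - 7986 = 51 - 7986 = -7935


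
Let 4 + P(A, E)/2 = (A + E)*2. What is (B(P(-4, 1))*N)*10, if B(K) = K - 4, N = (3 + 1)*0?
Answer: 0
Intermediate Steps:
P(A, E) = -8 + 4*A + 4*E (P(A, E) = -8 + 2*((A + E)*2) = -8 + 2*(2*A + 2*E) = -8 + (4*A + 4*E) = -8 + 4*A + 4*E)
N = 0 (N = 4*0 = 0)
B(K) = -4 + K
(B(P(-4, 1))*N)*10 = ((-4 + (-8 + 4*(-4) + 4*1))*0)*10 = ((-4 + (-8 - 16 + 4))*0)*10 = ((-4 - 20)*0)*10 = -24*0*10 = 0*10 = 0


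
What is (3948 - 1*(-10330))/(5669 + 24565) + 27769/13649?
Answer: 517224184/206331933 ≈ 2.5068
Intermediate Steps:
(3948 - 1*(-10330))/(5669 + 24565) + 27769/13649 = (3948 + 10330)/30234 + 27769*(1/13649) = 14278*(1/30234) + 27769/13649 = 7139/15117 + 27769/13649 = 517224184/206331933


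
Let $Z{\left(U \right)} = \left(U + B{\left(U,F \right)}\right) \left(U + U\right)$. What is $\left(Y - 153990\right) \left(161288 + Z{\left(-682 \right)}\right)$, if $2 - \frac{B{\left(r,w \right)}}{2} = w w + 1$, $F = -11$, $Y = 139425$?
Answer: $-20666220240$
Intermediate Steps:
$B{\left(r,w \right)} = 2 - 2 w^{2}$ ($B{\left(r,w \right)} = 4 - 2 \left(w w + 1\right) = 4 - 2 \left(w^{2} + 1\right) = 4 - 2 \left(1 + w^{2}\right) = 4 - \left(2 + 2 w^{2}\right) = 2 - 2 w^{2}$)
$Z{\left(U \right)} = 2 U \left(-240 + U\right)$ ($Z{\left(U \right)} = \left(U + \left(2 - 2 \left(-11\right)^{2}\right)\right) \left(U + U\right) = \left(U + \left(2 - 242\right)\right) 2 U = \left(U - 240\right) 2 U = \left(-240 + U\right) 2 U = 2 U \left(-240 + U\right)$)
$\left(Y - 153990\right) \left(161288 + Z{\left(-682 \right)}\right) = \left(139425 - 153990\right) \left(161288 + 2 \left(-682\right) \left(-240 - 682\right)\right) = - 14565 \left(161288 + 2 \left(-682\right) \left(-922\right)\right) = - 14565 \left(161288 + 1257608\right) = \left(-14565\right) 1418896 = -20666220240$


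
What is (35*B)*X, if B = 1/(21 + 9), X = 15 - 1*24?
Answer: -21/2 ≈ -10.500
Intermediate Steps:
X = -9 (X = 15 - 24 = -9)
B = 1/30 ≈ 0.033333
(35*B)*X = (35*(1/30))*(-9) = (7/6)*(-9) = -21/2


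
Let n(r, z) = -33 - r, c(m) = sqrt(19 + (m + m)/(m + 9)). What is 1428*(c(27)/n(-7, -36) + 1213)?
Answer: 1732164 - 357*sqrt(82)/13 ≈ 1.7319e+6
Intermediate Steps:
c(m) = sqrt(19 + 2*m/(9 + m)) (c(m) = sqrt(19 + (2*m)/(9 + m)) = sqrt(19 + 2*m/(9 + m)))
1428*(c(27)/n(-7, -36) + 1213) = 1428*((sqrt(3)*sqrt((57 + 7*27)/(9 + 27)))/(-33 - 1*(-7)) + 1213) = 1428*((sqrt(3)*sqrt((57 + 189)/36))/(-33 + 7) + 1213) = 1428*((sqrt(3)*sqrt((1/36)*246))/(-26) + 1213) = 1428*((sqrt(3)*sqrt(41/6))*(-1/26) + 1213) = 1428*((sqrt(3)*(sqrt(246)/6))*(-1/26) + 1213) = 1428*((sqrt(82)/2)*(-1/26) + 1213) = 1428*(-sqrt(82)/52 + 1213) = 1428*(1213 - sqrt(82)/52) = 1732164 - 357*sqrt(82)/13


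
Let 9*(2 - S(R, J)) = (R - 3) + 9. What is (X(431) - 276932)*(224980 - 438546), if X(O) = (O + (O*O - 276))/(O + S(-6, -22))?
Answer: 25569326032240/433 ≈ 5.9052e+10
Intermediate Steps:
S(R, J) = 4/3 - R/9 (S(R, J) = 2 - ((R - 3) + 9)/9 = 2 - ((-3 + R) + 9)/9 = 2 - (6 + R)/9 = 2 + (-2/3 - R/9) = 4/3 - R/9)
X(O) = (-276 + O + O**2)/(2 + O) (X(O) = (O + (O*O - 276))/(O + (4/3 - 1/9*(-6))) = (O + (O**2 - 276))/(O + (4/3 + 2/3)) = (O + (-276 + O**2))/(O + 2) = (-276 + O + O**2)/(2 + O))
(X(431) - 276932)*(224980 - 438546) = ((-276 + 431 + 431**2)/(2 + 431) - 276932)*(224980 - 438546) = ((-276 + 431 + 185761)/433 - 276932)*(-213566) = ((1/433)*185916 - 276932)*(-213566) = (185916/433 - 276932)*(-213566) = -119725640/433*(-213566) = 25569326032240/433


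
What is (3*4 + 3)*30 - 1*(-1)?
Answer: 451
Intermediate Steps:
(3*4 + 3)*30 - 1*(-1) = (12 + 3)*30 + 1 = 15*30 + 1 = 450 + 1 = 451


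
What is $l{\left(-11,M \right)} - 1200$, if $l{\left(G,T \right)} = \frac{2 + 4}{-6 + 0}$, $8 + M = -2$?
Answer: $-1201$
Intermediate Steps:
$M = -10$ ($M = -8 - 2 = -10$)
$l{\left(G,T \right)} = -1$ ($l{\left(G,T \right)} = \frac{6}{-6} = 6 \left(- \frac{1}{6}\right) = -1$)
$l{\left(-11,M \right)} - 1200 = -1 - 1200 = -1201$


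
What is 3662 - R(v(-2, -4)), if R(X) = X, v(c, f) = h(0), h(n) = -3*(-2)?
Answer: 3656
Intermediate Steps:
h(n) = 6
v(c, f) = 6
3662 - R(v(-2, -4)) = 3662 - 1*6 = 3662 - 6 = 3656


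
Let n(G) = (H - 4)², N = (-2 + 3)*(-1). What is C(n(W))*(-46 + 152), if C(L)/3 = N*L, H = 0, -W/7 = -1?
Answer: -5088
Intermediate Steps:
W = 7 (W = -7*(-1) = 7)
N = -1 (N = 1*(-1) = -1)
n(G) = 16 (n(G) = (0 - 4)² = (-4)² = 16)
C(L) = -3*L (C(L) = 3*(-L) = -3*L)
C(n(W))*(-46 + 152) = (-3*16)*(-46 + 152) = -48*106 = -5088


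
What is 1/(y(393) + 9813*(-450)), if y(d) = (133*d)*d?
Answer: 1/16125867 ≈ 6.2012e-8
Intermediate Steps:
y(d) = 133*d²
1/(y(393) + 9813*(-450)) = 1/(133*393² + 9813*(-450)) = 1/(133*154449 - 4415850) = 1/(20541717 - 4415850) = 1/16125867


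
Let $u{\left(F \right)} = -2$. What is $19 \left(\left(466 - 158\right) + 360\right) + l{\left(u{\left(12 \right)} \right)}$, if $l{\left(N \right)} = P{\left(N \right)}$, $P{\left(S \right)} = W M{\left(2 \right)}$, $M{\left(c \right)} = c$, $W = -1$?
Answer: $12690$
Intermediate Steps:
$P{\left(S \right)} = -2$ ($P{\left(S \right)} = \left(-1\right) 2 = -2$)
$l{\left(N \right)} = -2$
$19 \left(\left(466 - 158\right) + 360\right) + l{\left(u{\left(12 \right)} \right)} = 19 \left(\left(466 - 158\right) + 360\right) - 2 = 19 \left(308 + 360\right) - 2 = 19 \cdot 668 - 2 = 12692 - 2 = 12690$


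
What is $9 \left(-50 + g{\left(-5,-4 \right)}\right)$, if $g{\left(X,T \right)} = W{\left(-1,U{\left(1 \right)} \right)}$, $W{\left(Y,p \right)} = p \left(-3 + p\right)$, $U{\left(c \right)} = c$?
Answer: $-468$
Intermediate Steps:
$g{\left(X,T \right)} = -2$ ($g{\left(X,T \right)} = 1 \left(-3 + 1\right) = 1 \left(-2\right) = -2$)
$9 \left(-50 + g{\left(-5,-4 \right)}\right) = 9 \left(-50 - 2\right) = 9 \left(-52\right) = -468$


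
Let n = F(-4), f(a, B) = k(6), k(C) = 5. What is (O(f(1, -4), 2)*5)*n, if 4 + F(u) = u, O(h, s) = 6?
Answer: -240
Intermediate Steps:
f(a, B) = 5
F(u) = -4 + u
n = -8 (n = -4 - 4 = -8)
(O(f(1, -4), 2)*5)*n = (6*5)*(-8) = 30*(-8) = -240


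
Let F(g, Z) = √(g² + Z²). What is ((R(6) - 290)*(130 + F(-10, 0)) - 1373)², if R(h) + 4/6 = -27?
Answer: 18916976521/9 ≈ 2.1019e+9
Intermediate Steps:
F(g, Z) = √(Z² + g²)
R(h) = -83/3 (R(h) = -⅔ - 27 = -83/3)
((R(6) - 290)*(130 + F(-10, 0)) - 1373)² = ((-83/3 - 290)*(130 + √(0² + (-10)²)) - 1373)² = (-953*(130 + √(0 + 100))/3 - 1373)² = (-953*(130 + √100)/3 - 1373)² = (-953*(130 + 10)/3 - 1373)² = (-953/3*140 - 1373)² = (-133420/3 - 1373)² = (-137539/3)² = 18916976521/9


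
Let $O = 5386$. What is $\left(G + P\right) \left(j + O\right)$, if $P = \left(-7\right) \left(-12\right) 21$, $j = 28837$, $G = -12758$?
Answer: $-376247662$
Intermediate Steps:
$P = 1764$ ($P = 84 \cdot 21 = 1764$)
$\left(G + P\right) \left(j + O\right) = \left(-12758 + 1764\right) \left(28837 + 5386\right) = \left(-10994\right) 34223 = -376247662$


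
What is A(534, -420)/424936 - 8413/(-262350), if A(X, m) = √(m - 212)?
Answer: 8413/262350 + I*√158/212468 ≈ 0.032068 + 5.9161e-5*I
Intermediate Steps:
A(X, m) = √(-212 + m)
A(534, -420)/424936 - 8413/(-262350) = √(-212 - 420)/424936 - 8413/(-262350) = √(-632)*(1/424936) - 8413*(-1/262350) = (2*I*√158)*(1/424936) + 8413/262350 = I*√158/212468 + 8413/262350 = 8413/262350 + I*√158/212468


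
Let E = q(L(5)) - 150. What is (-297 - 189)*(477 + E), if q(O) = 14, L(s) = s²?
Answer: -165726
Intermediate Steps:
E = -136 (E = 14 - 150 = -136)
(-297 - 189)*(477 + E) = (-297 - 189)*(477 - 136) = -486*341 = -165726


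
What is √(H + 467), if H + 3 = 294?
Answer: √758 ≈ 27.532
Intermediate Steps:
H = 291 (H = -3 + 294 = 291)
√(H + 467) = √(291 + 467) = √758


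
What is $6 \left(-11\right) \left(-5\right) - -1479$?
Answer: $1809$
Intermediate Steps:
$6 \left(-11\right) \left(-5\right) - -1479 = \left(-66\right) \left(-5\right) + 1479 = 330 + 1479 = 1809$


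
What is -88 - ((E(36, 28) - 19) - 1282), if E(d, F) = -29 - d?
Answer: 1278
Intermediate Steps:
-88 - ((E(36, 28) - 19) - 1282) = -88 - (((-29 - 1*36) - 19) - 1282) = -88 - (((-29 - 36) - 19) - 1282) = -88 - ((-65 - 19) - 1282) = -88 - (-84 - 1282) = -88 - 1*(-1366) = -88 + 1366 = 1278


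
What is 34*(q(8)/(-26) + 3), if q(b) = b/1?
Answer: 1190/13 ≈ 91.538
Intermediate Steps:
q(b) = b (q(b) = b*1 = b)
34*(q(8)/(-26) + 3) = 34*(8/(-26) + 3) = 34*(8*(-1/26) + 3) = 34*(-4/13 + 3) = 34*(35/13) = 1190/13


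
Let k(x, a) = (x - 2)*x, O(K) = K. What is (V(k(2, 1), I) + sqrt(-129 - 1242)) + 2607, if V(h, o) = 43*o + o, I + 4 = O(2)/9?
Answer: 21967/9 + I*sqrt(1371) ≈ 2440.8 + 37.027*I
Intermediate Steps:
k(x, a) = x*(-2 + x) (k(x, a) = (-2 + x)*x = x*(-2 + x))
I = -34/9 (I = -4 + 2/9 = -34/9 ≈ -3.7778)
V(h, o) = 44*o
(V(k(2, 1), I) + sqrt(-129 - 1242)) + 2607 = (44*(-34/9) + sqrt(-129 - 1242)) + 2607 = (-1496/9 + sqrt(-1371)) + 2607 = (-1496/9 + I*sqrt(1371)) + 2607 = 21967/9 + I*sqrt(1371)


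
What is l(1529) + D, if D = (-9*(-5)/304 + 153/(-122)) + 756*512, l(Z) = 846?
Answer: 7193530881/18544 ≈ 3.8792e+5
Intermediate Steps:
D = 7177842657/18544 (D = (45*(1/304) + 153*(-1/122)) + 387072 = (45/304 - 153/122) + 387072 = -20511/18544 + 387072 = 7177842657/18544 ≈ 3.8707e+5)
l(1529) + D = 846 + 7177842657/18544 = 7193530881/18544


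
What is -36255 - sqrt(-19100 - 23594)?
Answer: -36255 - I*sqrt(42694) ≈ -36255.0 - 206.63*I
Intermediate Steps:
-36255 - sqrt(-19100 - 23594) = -36255 - sqrt(-42694) = -36255 - I*sqrt(42694)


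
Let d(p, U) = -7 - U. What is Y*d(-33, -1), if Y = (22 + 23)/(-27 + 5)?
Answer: 135/11 ≈ 12.273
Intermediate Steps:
Y = -45/22 (Y = 45/(-22) = 45*(-1/22) = -45/22 ≈ -2.0455)
Y*d(-33, -1) = -45*(-7 - 1*(-1))/22 = -45*(-7 + 1)/22 = -45/22*(-6) = 135/11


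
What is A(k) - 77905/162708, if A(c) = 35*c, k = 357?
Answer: 2032958555/162708 ≈ 12495.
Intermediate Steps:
A(k) - 77905/162708 = 35*357 - 77905/162708 = 12495 - 77905/162708 = 2032958555/162708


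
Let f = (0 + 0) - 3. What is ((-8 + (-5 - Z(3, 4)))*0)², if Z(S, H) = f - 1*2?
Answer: 0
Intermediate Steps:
f = -3 (f = 0 - 3 = -3)
Z(S, H) = -5 (Z(S, H) = -3 - 1*2 = -3 - 2 = -5)
((-8 + (-5 - Z(3, 4)))*0)² = ((-8 + (-5 - 1*(-5)))*0)² = ((-8 + (-5 + 5))*0)² = ((-8 + 0)*0)² = (-8*0)² = 0² = 0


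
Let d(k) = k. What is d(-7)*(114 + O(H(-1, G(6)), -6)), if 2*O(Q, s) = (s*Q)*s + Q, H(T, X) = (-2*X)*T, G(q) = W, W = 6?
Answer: -2352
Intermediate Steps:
G(q) = 6
H(T, X) = -2*T*X
O(Q, s) = Q/2 + Q*s²/2 (O(Q, s) = ((s*Q)*s + Q)/2 = ((Q*s)*s + Q)/2 = (Q*s² + Q)/2 = (Q + Q*s²)/2 = Q/2 + Q*s²/2)
d(-7)*(114 + O(H(-1, G(6)), -6)) = -7*(114 + (-2*(-1)*6)*(1 + (-6)²)/2) = -7*(114 + (½)*12*(1 + 36)) = -7*(114 + (½)*12*37) = -7*(114 + 222) = -7*336 = -2352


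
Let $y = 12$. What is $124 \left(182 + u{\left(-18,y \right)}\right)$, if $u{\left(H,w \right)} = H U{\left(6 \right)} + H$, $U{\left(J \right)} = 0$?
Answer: $20336$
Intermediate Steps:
$u{\left(H,w \right)} = H$ ($u{\left(H,w \right)} = H 0 + H = 0 + H = H$)
$124 \left(182 + u{\left(-18,y \right)}\right) = 124 \left(182 - 18\right) = 124 \cdot 164 = 20336$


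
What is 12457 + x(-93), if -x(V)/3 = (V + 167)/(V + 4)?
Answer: 1108895/89 ≈ 12460.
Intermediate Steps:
x(V) = -3*(167 + V)/(4 + V) (x(V) = -3*(V + 167)/(V + 4) = -3*(167 + V)/(4 + V))
12457 + x(-93) = 12457 + 3*(-167 - 1*(-93))/(4 - 93) = 12457 + 3*(-167 + 93)/(-89) = 12457 + 3*(-1/89)*(-74) = 12457 + 222/89 = 1108895/89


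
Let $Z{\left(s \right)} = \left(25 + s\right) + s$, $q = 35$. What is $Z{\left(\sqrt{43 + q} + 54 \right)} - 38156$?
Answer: $-38023 + 2 \sqrt{78} \approx -38005.0$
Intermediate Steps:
$Z{\left(s \right)} = 25 + 2 s$
$Z{\left(\sqrt{43 + q} + 54 \right)} - 38156 = \left(25 + 2 \left(\sqrt{43 + 35} + 54\right)\right) - 38156 = \left(25 + 2 \left(\sqrt{78} + 54\right)\right) - 38156 = \left(25 + 2 \left(54 + \sqrt{78}\right)\right) - 38156 = \left(25 + \left(108 + 2 \sqrt{78}\right)\right) - 38156 = \left(133 + 2 \sqrt{78}\right) - 38156 = -38023 + 2 \sqrt{78}$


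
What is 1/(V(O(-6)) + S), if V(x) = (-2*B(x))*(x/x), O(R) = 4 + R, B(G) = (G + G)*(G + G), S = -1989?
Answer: -1/2021 ≈ -0.00049480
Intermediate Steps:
B(G) = 4*G**2 (B(G) = (2*G)*(2*G) = 4*G**2)
V(x) = -8*x**2 (V(x) = (-8*x**2)*(x/x) = -8*x**2*1 = -8*x**2)
1/(V(O(-6)) + S) = 1/(-8*(4 - 6)**2 - 1989) = 1/(-8*(-2)**2 - 1989) = 1/(-8*4 - 1989) = 1/(-32 - 1989) = 1/(-2021) = -1/2021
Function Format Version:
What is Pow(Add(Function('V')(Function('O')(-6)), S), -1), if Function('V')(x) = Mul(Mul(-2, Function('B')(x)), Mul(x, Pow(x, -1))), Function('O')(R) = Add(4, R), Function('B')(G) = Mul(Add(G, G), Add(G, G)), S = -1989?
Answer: Rational(-1, 2021) ≈ -0.00049480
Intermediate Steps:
Function('B')(G) = Mul(4, Pow(G, 2)) (Function('B')(G) = Mul(Mul(2, G), Mul(2, G)) = Mul(4, Pow(G, 2)))
Function('V')(x) = Mul(-8, Pow(x, 2)) (Function('V')(x) = Mul(Mul(-2, Mul(4, Pow(x, 2))), Mul(x, Pow(x, -1))) = Mul(Mul(-8, Pow(x, 2)), 1) = Mul(-8, Pow(x, 2)))
Pow(Add(Function('V')(Function('O')(-6)), S), -1) = Pow(Add(Mul(-8, Pow(Add(4, -6), 2)), -1989), -1) = Pow(Add(Mul(-8, Pow(-2, 2)), -1989), -1) = Pow(Add(Mul(-8, 4), -1989), -1) = Pow(Add(-32, -1989), -1) = Pow(-2021, -1) = Rational(-1, 2021)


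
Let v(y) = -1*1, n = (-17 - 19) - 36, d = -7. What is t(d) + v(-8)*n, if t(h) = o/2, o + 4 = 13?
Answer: 153/2 ≈ 76.500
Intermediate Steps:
o = 9 (o = -4 + 13 = 9)
t(h) = 9/2
n = -72 (n = -36 - 36 = -72)
v(y) = -1
t(d) + v(-8)*n = 9/2 - 1*(-72) = 9/2 + 72 = 153/2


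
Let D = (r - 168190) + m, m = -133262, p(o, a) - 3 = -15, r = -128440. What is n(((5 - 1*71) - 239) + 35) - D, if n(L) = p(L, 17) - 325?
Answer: 429555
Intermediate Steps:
p(o, a) = -12 (p(o, a) = 3 - 15 = -12)
D = -429892 (D = (-128440 - 168190) - 133262 = -296630 - 133262 = -429892)
n(L) = -337 (n(L) = -12 - 325 = -337)
n(((5 - 1*71) - 239) + 35) - D = -337 - 1*(-429892) = -337 + 429892 = 429555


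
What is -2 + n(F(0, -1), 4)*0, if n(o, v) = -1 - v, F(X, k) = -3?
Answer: -2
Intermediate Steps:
-2 + n(F(0, -1), 4)*0 = -2 + (-1 - 1*4)*0 = -2 + (-1 - 4)*0 = -2 - 5*0 = -2 + 0 = -2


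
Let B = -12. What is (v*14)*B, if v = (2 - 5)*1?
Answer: 504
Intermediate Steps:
v = -3 (v = -3*1 = -3)
(v*14)*B = -3*14*(-12) = -42*(-12) = 504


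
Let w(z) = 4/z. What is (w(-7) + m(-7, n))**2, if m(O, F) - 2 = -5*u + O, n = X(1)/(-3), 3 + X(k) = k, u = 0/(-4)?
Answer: 1521/49 ≈ 31.041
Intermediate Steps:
u = 0 (u = 0*(-1/4) = 0)
X(k) = -3 + k
n = 2/3 (n = (-3 + 1)/(-3) = -2*(-1/3) = 2/3 ≈ 0.66667)
m(O, F) = 2 + O (m(O, F) = 2 + (-5*0 + O) = 2 + (0 + O) = 2 + O)
(w(-7) + m(-7, n))**2 = (4/(-7) + (2 - 7))**2 = (4*(-1/7) - 5)**2 = (-4/7 - 5)**2 = (-39/7)**2 = 1521/49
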